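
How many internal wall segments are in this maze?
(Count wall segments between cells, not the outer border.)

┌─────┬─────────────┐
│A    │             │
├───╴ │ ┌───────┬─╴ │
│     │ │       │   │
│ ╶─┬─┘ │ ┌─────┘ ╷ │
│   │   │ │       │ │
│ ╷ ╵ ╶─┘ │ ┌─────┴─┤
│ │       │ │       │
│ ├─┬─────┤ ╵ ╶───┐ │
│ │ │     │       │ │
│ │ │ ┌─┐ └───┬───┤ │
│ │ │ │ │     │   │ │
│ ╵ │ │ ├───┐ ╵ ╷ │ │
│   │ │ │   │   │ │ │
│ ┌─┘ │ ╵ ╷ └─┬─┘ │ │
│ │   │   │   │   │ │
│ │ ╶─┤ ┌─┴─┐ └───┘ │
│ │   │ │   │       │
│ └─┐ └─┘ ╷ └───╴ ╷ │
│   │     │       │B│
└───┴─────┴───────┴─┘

Counting internal wall segments:
Total internal walls: 81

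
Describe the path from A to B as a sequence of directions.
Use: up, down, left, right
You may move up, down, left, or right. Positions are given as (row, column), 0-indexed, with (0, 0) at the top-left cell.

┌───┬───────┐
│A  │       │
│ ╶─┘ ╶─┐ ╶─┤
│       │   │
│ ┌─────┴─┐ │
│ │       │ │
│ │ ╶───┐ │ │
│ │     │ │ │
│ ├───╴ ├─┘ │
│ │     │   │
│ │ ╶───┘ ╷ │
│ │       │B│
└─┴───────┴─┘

Finding the path and converting it to directions:
Path through cells: (0,0) → (1,0) → (1,1) → (1,2) → (0,2) → (0,3) → (0,4) → (1,4) → (1,5) → (2,5) → (3,5) → (4,5) → (5,5)
Directions: down, right, right, up, right, right, down, right, down, down, down, down

Solution:

┌───┬───────┐
│A  │↱ → ↓  │
│ ╶─┘ ╶─┐ ╶─┤
│↳ → ↑  │↳ ↓│
│ ┌─────┴─┐ │
│ │       │↓│
│ │ ╶───┐ │ │
│ │     │ │↓│
│ ├───╴ ├─┘ │
│ │     │  ↓│
│ │ ╶───┘ ╷ │
│ │       │B│
└─┴───────┴─┘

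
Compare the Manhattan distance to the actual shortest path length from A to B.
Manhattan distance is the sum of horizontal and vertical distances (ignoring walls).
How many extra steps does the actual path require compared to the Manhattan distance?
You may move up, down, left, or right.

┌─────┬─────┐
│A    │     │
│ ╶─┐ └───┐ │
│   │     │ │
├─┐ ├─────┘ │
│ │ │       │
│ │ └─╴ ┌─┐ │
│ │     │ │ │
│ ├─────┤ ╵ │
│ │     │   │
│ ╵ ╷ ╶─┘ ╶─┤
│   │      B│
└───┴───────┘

Manhattan distance: |5 - 0| + |5 - 0| = 10
Actual path length: 14
Extra steps: 14 - 10 = 4

Solution:

┌─────┬─────┐
│A    │     │
│ ╶─┐ └───┐ │
│↳ ↓│     │ │
├─┐ ├─────┘ │
│ │↓│  ↱ → ↓│
│ │ └─╴ ┌─┐ │
│ │↳ → ↑│ │↓│
│ ├─────┤ ╵ │
│ │     │↓ ↲│
│ ╵ ╷ ╶─┘ ╶─┤
│   │    ↳ B│
└───┴───────┘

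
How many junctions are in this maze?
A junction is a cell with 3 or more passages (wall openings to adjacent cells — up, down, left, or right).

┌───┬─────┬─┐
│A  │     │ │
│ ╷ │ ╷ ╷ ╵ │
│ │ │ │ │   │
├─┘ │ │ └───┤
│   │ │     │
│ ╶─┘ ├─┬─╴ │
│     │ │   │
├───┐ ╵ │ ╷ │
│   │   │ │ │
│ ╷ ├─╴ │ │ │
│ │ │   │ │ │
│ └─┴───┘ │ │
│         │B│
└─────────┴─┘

Checking each cell for number of passages:

Junctions found (3+ passages):
  (0, 3): 3 passages
  (3, 2): 3 passages
  (3, 5): 3 passages
  (4, 3): 3 passages
Total junctions: 4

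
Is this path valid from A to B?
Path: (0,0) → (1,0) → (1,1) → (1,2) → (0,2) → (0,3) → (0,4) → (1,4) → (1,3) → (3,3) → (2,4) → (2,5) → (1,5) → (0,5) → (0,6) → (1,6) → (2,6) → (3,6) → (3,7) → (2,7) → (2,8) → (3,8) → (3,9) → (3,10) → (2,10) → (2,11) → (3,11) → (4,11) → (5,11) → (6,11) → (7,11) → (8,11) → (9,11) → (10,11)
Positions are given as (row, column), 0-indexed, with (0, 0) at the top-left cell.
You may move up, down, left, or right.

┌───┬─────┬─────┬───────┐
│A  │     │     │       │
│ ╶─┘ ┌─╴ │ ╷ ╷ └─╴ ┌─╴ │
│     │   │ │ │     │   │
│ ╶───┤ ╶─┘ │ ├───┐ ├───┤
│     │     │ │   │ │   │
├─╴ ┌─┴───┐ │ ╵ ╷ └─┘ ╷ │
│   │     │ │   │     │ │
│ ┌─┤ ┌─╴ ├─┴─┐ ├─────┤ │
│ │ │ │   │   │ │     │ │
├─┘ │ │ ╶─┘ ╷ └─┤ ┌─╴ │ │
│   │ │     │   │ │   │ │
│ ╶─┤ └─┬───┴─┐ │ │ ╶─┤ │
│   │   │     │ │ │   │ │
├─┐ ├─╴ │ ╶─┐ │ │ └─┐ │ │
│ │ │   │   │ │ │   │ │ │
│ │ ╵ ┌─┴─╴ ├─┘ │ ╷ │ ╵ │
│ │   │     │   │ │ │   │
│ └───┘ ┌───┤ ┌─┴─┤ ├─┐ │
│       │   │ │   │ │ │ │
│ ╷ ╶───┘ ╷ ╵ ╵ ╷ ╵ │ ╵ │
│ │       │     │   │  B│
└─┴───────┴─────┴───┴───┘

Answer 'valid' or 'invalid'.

Checking path validity:
Result: Invalid move at step 9: cannot move from (1, 3) to (3, 3).

invalid

Correct solution:

┌───┬─────┬─────┬───────┐
│A  │↱ → ↓│↱ ↓  │       │
│ ╶─┘ ┌─╴ │ ╷ ╷ └─╴ ┌─╴ │
│↳ → ↑│↓ ↲│↑│↓│     │   │
│ ╶───┤ ╶─┘ │ ├───┐ ├───┤
│     │↳ → ↑│↓│↱ ↓│ │↱ ↓│
├─╴ ┌─┴───┐ │ ╵ ╷ └─┘ ╷ │
│   │     │ │↳ ↑│↳ → ↑│↓│
│ ┌─┤ ┌─╴ ├─┴─┐ ├─────┤ │
│ │ │ │   │   │ │     │↓│
├─┘ │ │ ╶─┘ ╷ └─┤ ┌─╴ │ │
│   │ │     │   │ │   │↓│
│ ╶─┤ └─┬───┴─┐ │ │ ╶─┤ │
│   │   │     │ │ │   │↓│
├─┐ ├─╴ │ ╶─┐ │ │ └─┐ │ │
│ │ │   │   │ │ │   │ │↓│
│ │ ╵ ┌─┴─╴ ├─┘ │ ╷ │ ╵ │
│ │   │     │   │ │ │  ↓│
│ └───┘ ┌───┤ ┌─┴─┤ ├─┐ │
│       │   │ │   │ │ │↓│
│ ╷ ╶───┘ ╷ ╵ ╵ ╷ ╵ │ ╵ │
│ │       │     │   │  B│
└─┴───────┴─────┴───┴───┘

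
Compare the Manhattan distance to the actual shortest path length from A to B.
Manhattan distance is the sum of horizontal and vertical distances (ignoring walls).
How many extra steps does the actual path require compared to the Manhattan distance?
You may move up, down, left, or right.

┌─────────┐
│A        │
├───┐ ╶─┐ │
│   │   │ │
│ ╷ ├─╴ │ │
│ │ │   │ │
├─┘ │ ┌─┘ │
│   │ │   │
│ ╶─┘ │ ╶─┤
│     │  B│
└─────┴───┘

Manhattan distance: |4 - 0| + |4 - 0| = 8
Actual path length: 10
Extra steps: 10 - 8 = 2

Solution:

┌─────────┐
│A → → → ↓│
├───┐ ╶─┐ │
│   │   │↓│
│ ╷ ├─╴ │ │
│ │ │   │↓│
├─┘ │ ┌─┘ │
│   │ │↓ ↲│
│ ╶─┘ │ ╶─┤
│     │↳ B│
└─────┴───┘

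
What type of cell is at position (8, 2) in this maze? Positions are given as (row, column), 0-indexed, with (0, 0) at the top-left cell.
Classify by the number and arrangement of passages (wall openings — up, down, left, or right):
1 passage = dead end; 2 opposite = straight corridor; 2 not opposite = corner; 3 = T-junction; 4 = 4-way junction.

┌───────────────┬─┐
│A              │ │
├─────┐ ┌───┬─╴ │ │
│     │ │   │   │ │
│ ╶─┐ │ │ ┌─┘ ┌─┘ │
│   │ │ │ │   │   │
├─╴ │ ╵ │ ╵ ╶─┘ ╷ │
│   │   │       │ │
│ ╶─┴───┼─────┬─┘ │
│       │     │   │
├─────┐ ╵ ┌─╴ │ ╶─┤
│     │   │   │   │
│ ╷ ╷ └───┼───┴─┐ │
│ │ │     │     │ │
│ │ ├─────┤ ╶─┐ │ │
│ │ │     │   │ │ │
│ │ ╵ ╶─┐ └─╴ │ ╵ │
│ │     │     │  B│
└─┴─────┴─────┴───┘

Checking cell at (8, 2):
Number of passages: 3
Cell type: T-junction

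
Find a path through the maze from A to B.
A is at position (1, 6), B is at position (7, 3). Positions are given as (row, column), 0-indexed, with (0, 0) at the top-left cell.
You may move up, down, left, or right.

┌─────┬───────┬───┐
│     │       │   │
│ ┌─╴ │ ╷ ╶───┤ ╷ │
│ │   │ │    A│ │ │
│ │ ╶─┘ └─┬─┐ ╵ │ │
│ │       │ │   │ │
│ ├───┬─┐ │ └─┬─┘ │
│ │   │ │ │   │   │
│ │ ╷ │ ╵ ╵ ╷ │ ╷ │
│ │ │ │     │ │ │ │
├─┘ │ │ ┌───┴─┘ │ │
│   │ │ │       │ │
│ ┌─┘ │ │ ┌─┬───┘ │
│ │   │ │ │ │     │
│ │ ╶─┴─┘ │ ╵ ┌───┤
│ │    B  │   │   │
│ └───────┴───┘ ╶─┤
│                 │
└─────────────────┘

Finding the shortest path from (1, 6) to (7, 3):
Path length: 17 steps
Directions: down → right → up → up → right → down → down → down → left → down → down → left → left → left → down → down → left

Solution:

┌─────┬───────┬───┐
│     │       │↱ ↓│
│ ┌─╴ │ ╷ ╶───┤ ╷ │
│ │   │ │    A│↑│↓│
│ │ ╶─┘ └─┬─┐ ╵ │ │
│ │       │ │↳ ↑│↓│
│ ├───┬─┐ │ └─┬─┘ │
│ │   │ │ │   │↓ ↲│
│ │ ╷ │ ╵ ╵ ╷ │ ╷ │
│ │ │ │     │ │↓│ │
├─┘ │ │ ┌───┴─┘ │ │
│   │ │ │↓ ← ← ↲│ │
│ ┌─┘ │ │ ┌─┬───┘ │
│ │   │ │↓│ │     │
│ │ ╶─┴─┘ │ ╵ ┌───┤
│ │    B ↲│   │   │
│ └───────┴───┘ ╶─┤
│                 │
└─────────────────┘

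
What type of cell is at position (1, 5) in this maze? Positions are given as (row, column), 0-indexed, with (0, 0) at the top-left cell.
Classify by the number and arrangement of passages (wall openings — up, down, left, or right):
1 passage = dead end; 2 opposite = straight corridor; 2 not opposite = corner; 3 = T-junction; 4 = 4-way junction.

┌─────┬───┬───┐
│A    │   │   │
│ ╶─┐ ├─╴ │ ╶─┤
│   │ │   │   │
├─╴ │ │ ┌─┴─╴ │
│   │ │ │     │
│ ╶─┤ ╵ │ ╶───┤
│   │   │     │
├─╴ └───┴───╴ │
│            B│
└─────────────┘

Checking cell at (1, 5):
Number of passages: 2
Cell type: corner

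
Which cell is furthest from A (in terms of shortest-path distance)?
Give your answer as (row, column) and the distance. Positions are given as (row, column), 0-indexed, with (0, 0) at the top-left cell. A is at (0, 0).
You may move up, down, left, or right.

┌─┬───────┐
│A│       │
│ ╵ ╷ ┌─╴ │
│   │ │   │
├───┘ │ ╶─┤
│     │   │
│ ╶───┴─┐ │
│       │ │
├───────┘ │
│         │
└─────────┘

Computing BFS distances from A to all cells:
Furthest cell: (4, 0)
Distance: 16 steps

Path from A to the furthest cell:

┌─┬───────┐
│A│↱ → → ↓│
│ ╵ ╷ ┌─╴ │
│↳ ↑│ │↓ ↲│
├───┘ │ ╶─┤
│     │↳ ↓│
│ ╶───┴─┐ │
│       │↓│
├───────┘ │
│B ← ← ← ↲│
└─────────┘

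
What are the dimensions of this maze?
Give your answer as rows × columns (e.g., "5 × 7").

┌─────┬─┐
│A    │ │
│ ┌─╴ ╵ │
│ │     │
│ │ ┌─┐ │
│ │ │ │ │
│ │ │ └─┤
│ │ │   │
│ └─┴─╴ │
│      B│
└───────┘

Counting the maze dimensions:
Rows (vertical): 5
Columns (horizontal): 4
Dimensions: 5 × 4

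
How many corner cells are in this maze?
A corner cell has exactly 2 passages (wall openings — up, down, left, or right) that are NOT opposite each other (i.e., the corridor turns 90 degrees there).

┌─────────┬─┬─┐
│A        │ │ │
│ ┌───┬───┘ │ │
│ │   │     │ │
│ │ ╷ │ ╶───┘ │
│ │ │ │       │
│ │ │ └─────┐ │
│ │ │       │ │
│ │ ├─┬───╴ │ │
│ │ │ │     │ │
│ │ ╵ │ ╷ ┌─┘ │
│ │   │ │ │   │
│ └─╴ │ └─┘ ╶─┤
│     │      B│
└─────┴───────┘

Counting corner cells (2 non-opposite passages):
Total corners: 16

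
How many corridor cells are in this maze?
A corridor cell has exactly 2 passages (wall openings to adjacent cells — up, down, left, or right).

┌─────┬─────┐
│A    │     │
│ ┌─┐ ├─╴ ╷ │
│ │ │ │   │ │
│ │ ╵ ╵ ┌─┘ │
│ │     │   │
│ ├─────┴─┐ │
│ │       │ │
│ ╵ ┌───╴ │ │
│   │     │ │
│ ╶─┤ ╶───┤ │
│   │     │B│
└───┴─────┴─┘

Counting cells with exactly 2 passages:
Total corridor cells: 26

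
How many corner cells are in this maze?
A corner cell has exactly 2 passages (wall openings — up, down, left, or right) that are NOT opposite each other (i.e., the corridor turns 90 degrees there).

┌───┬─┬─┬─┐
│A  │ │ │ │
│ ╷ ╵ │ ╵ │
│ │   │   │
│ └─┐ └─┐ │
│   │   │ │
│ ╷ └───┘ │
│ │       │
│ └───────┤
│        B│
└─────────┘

Counting corner cells (2 non-opposite passages):
Total corners: 9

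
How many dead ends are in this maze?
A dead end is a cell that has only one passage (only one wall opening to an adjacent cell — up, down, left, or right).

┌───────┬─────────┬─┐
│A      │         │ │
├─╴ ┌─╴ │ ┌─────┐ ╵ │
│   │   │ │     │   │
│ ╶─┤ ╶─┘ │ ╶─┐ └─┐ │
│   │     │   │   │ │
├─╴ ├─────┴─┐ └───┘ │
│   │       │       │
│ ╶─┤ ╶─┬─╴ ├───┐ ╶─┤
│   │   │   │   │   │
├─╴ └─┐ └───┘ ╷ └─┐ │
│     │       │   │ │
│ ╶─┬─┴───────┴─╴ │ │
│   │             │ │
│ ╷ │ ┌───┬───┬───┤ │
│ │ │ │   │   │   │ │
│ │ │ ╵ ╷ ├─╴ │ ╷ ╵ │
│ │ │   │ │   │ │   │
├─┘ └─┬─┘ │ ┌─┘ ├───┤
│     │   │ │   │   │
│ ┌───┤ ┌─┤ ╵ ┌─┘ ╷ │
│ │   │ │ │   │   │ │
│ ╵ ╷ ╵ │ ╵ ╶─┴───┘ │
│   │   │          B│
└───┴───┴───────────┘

Checking each cell for number of passages:

Dead ends found at positions:
  (0, 0)
  (0, 9)
  (2, 8)
  (4, 4)
  (5, 2)
  (7, 5)
  (8, 0)
  (9, 2)
  (10, 4)
  (10, 7)
Total dead ends: 10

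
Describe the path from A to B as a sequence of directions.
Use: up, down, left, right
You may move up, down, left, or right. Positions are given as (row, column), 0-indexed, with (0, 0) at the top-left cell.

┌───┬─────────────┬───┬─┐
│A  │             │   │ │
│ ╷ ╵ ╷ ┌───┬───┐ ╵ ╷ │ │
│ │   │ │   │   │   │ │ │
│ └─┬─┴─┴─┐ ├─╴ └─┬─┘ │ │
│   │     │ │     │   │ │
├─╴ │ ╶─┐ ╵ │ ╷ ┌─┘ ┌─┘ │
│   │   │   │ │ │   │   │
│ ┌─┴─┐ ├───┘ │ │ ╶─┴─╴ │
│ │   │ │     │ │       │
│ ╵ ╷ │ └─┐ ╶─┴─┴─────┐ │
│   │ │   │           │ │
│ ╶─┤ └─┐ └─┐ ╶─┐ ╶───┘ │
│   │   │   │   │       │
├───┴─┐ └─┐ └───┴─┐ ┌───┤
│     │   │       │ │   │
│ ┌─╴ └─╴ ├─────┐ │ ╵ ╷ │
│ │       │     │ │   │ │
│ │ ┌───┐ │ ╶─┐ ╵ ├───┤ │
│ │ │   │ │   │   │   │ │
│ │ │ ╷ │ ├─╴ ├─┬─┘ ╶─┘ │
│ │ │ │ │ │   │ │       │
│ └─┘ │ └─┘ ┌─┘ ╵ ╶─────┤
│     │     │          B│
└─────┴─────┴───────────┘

Finding the path and converting it to directions:
Path through cells: (0,0) → (0,1) → (1,1) → (1,2) → (0,2) → (0,3) → (0,4) → (0,5) → (0,6) → (0,7) → (0,8) → (1,8) → (1,9) → (0,9) → (0,10) → (1,10) → (2,10) → (2,9) → (3,9) → (3,8) → (4,8) → (4,9) → (4,10) → (4,11) → (5,11) → (6,11) → (6,10) → (6,9) → (7,9) → (8,9) → (8,10) → (7,10) → (7,11) → (8,11) → (9,11) → (10,11) → (10,10) → (10,9) → (10,8) → (11,8) → (11,9) → (11,10) → (11,11)
Directions: right, down, right, up, right, right, right, right, right, right, down, right, up, right, down, down, left, down, left, down, right, right, right, down, down, left, left, down, down, right, up, right, down, down, down, left, left, left, down, right, right, right

Solution:

┌───┬─────────────┬───┬─┐
│A ↓│↱ → → → → → ↓│↱ ↓│ │
│ ╷ ╵ ╷ ┌───┬───┐ ╵ ╷ │ │
│ │↳ ↑│ │   │   │↳ ↑│↓│ │
│ └─┬─┴─┴─┐ ├─╴ └─┬─┘ │ │
│   │     │ │     │↓ ↲│ │
├─╴ │ ╶─┐ ╵ │ ╷ ┌─┘ ┌─┘ │
│   │   │   │ │ │↓ ↲│   │
│ ┌─┴─┐ ├───┘ │ │ ╶─┴─╴ │
│ │   │ │     │ │↳ → → ↓│
│ ╵ ╷ │ └─┐ ╶─┴─┴─────┐ │
│   │ │   │           │↓│
│ ╶─┤ └─┐ └─┐ ╶─┐ ╶───┘ │
│   │   │   │   │  ↓ ← ↲│
├───┴─┐ └─┐ └───┴─┐ ┌───┤
│     │   │       │↓│↱ ↓│
│ ┌─╴ └─╴ ├─────┐ │ ╵ ╷ │
│ │       │     │ │↳ ↑│↓│
│ │ ┌───┐ │ ╶─┐ ╵ ├───┤ │
│ │ │   │ │   │   │   │↓│
│ │ │ ╷ │ ├─╴ ├─┬─┘ ╶─┘ │
│ │ │ │ │ │   │ │↓ ← ← ↲│
│ └─┘ │ └─┘ ┌─┘ ╵ ╶─────┤
│     │     │    ↳ → → B│
└─────┴─────┴───────────┘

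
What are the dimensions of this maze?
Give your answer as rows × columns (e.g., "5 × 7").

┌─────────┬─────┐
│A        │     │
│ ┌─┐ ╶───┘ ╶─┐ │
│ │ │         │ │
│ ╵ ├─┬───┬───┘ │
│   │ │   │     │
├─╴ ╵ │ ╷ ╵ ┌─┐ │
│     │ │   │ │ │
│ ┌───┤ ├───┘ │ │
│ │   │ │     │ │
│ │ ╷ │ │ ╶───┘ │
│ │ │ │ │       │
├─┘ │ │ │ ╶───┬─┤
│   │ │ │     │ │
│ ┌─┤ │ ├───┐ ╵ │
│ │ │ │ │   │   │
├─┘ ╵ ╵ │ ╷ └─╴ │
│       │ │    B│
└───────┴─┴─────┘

Counting the maze dimensions:
Rows (vertical): 9
Columns (horizontal): 8
Dimensions: 9 × 8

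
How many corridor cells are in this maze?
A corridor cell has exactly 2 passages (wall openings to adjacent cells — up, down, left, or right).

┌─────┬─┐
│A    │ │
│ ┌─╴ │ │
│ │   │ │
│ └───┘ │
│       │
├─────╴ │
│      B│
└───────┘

Counting cells with exactly 2 passages:
Total corridor cells: 12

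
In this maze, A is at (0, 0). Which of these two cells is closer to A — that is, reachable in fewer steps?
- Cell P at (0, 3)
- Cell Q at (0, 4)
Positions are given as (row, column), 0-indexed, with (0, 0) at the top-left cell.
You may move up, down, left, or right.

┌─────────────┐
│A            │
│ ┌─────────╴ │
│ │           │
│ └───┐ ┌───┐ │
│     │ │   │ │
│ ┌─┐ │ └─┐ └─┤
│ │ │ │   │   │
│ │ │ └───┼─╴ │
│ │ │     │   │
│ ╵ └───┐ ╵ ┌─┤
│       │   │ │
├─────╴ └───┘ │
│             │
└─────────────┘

Shortest path A → P at (0, 3): 3 steps
Shortest path A → Q at (0, 4): 4 steps

P is closer (3 steps vs 4 steps).

Path to P:

┌─────────────┐
│A → → P      │
│ ┌─────────╴ │
│ │           │
│ └───┐ ┌───┐ │
│     │ │   │ │
│ ┌─┐ │ └─┐ └─┤
│ │ │ │   │   │
│ │ │ └───┼─╴ │
│ │ │     │   │
│ ╵ └───┐ ╵ ┌─┤
│       │   │ │
├─────╴ └───┘ │
│             │
└─────────────┘

Path to Q:

┌─────────────┐
│A → → → Q    │
│ ┌─────────╴ │
│ │           │
│ └───┐ ┌───┐ │
│     │ │   │ │
│ ┌─┐ │ └─┐ └─┤
│ │ │ │   │   │
│ │ │ └───┼─╴ │
│ │ │     │   │
│ ╵ └───┐ ╵ ┌─┤
│       │   │ │
├─────╴ └───┘ │
│             │
└─────────────┘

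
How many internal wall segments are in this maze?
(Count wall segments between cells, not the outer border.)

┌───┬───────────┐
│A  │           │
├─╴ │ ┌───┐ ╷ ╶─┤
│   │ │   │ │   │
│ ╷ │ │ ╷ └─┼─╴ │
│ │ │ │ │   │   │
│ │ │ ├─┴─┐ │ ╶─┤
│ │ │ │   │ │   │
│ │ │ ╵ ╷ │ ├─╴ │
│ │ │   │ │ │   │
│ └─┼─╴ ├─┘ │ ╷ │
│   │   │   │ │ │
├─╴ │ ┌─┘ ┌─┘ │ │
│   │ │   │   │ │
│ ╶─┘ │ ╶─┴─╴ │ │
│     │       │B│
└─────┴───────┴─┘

Counting internal wall segments:
Total internal walls: 49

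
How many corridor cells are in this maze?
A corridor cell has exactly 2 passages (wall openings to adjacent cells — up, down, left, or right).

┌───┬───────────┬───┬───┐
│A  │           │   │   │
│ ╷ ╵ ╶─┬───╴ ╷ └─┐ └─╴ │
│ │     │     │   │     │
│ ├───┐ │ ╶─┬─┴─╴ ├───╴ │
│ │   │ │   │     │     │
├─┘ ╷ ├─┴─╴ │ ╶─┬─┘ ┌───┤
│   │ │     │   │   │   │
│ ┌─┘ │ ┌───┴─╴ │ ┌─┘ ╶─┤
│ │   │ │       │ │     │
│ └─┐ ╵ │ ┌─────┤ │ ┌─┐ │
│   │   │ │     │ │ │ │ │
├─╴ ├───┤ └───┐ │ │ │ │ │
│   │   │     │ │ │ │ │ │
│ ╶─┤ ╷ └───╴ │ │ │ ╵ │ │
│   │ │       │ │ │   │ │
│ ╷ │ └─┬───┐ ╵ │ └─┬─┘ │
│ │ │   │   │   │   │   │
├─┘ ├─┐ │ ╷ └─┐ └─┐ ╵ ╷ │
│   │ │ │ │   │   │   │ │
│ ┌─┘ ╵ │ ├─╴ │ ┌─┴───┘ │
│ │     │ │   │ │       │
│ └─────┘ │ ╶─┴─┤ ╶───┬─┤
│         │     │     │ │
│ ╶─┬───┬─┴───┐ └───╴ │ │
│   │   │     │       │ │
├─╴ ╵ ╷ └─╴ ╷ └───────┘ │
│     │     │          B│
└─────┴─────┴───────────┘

Counting cells with exactly 2 passages:
Total corridor cells: 138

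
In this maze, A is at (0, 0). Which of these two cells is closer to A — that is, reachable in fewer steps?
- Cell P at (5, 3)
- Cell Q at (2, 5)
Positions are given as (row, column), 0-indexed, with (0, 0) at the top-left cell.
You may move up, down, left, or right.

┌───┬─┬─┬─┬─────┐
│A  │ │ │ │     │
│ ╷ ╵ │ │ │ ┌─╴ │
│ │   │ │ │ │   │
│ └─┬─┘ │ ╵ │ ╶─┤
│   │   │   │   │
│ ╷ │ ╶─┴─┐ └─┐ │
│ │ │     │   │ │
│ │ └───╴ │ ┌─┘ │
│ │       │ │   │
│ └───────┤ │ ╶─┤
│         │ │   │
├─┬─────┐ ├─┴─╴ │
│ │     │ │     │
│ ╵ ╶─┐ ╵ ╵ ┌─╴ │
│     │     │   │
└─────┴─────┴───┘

Shortest path A → P at (5, 3): 8 steps
Shortest path A → Q at (2, 5): 29 steps

P is closer (8 steps vs 29 steps).

Path to P:

┌───┬─┬─┬─┬─────┐
│A  │ │ │ │     │
│ ╷ ╵ │ │ │ ┌─╴ │
│↓│   │ │ │ │   │
│ └─┬─┘ │ ╵ │ ╶─┤
│↓  │   │   │   │
│ ╷ │ ╶─┴─┐ └─┐ │
│↓│ │     │   │ │
│ │ └───╴ │ ┌─┘ │
│↓│       │ │   │
│ └───────┤ │ ╶─┤
│↳ → → P  │ │   │
├─┬─────┐ ├─┴─╴ │
│ │     │ │     │
│ ╵ ╶─┐ ╵ ╵ ┌─╴ │
│     │     │   │
└─────┴─────┴───┘

Path to Q:

┌───┬─┬─┬─┬─────┐
│A  │ │ │ │↓ ← ↰│
│ ╷ ╵ │ │ │ ┌─╴ │
│↓│   │ │ │↓│↱ ↑│
│ └─┬─┘ │ ╵ │ ╶─┤
│↓  │   │  Q│↑ ↰│
│ ╷ │ ╶─┴─┐ └─┐ │
│↓│ │     │   │↑│
│ │ └───╴ │ ┌─┘ │
│↓│       │ │↱ ↑│
│ └───────┤ │ ╶─┤
│↳ → → → ↓│ │↑ ↰│
├─┬─────┐ ├─┴─╴ │
│ │     │↓│↱ → ↑│
│ ╵ ╶─┐ ╵ ╵ ┌─╴ │
│     │  ↳ ↑│   │
└─────┴─────┴───┘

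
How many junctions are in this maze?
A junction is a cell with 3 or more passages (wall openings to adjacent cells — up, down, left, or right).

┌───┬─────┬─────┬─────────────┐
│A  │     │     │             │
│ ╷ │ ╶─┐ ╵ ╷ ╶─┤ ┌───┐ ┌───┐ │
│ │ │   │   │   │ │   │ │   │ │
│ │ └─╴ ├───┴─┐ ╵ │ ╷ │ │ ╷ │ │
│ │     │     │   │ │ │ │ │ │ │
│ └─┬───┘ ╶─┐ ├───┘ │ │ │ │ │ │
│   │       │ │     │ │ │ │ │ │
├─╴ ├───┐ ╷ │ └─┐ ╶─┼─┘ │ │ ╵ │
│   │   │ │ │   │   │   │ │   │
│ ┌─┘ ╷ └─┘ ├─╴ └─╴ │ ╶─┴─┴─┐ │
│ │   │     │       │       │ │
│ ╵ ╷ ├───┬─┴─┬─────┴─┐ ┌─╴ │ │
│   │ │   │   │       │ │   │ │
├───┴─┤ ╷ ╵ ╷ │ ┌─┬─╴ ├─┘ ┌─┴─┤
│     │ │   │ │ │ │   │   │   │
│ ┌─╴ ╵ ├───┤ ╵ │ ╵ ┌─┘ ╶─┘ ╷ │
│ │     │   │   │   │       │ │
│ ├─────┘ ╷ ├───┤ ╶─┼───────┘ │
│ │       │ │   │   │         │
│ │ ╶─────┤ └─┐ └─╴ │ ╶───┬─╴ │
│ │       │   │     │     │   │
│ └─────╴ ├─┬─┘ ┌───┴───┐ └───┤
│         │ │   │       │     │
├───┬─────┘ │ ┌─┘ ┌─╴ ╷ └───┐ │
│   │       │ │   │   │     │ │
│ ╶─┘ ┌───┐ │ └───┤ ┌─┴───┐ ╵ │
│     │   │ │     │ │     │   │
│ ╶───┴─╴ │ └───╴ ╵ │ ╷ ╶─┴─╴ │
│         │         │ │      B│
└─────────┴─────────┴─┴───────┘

Checking each cell for number of passages:

Junctions found (3+ passages):
  (0, 6): 3 passages
  (0, 11): 3 passages
  (3, 4): 4 passages
  (3, 8): 3 passages
  (4, 14): 3 passages
  (5, 2): 3 passages
  (5, 7): 3 passages
  (5, 11): 3 passages
  (8, 2): 3 passages
  (8, 8): 3 passages
  (8, 11): 3 passages
  (9, 14): 3 passages
  (10, 7): 3 passages
  (11, 10): 3 passages
  (12, 5): 3 passages
  (13, 0): 3 passages
  (13, 11): 3 passages
  (13, 14): 3 passages
  (14, 8): 3 passages
Total junctions: 19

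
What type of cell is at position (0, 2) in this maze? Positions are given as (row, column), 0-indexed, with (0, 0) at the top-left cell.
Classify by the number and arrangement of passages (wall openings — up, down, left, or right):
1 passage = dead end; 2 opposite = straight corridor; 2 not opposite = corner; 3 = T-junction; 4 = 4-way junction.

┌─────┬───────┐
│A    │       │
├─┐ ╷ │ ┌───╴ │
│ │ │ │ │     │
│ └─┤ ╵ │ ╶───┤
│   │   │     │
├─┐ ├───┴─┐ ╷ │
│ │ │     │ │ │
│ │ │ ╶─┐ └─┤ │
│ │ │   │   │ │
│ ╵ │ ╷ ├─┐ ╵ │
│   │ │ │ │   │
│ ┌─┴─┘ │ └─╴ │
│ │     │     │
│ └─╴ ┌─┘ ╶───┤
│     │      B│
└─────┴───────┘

Checking cell at (0, 2):
Number of passages: 2
Cell type: corner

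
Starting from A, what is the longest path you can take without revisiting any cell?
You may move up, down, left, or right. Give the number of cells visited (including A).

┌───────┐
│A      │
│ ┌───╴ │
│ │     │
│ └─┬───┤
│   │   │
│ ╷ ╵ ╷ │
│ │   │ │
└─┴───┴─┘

Finding longest simple path using DFS:
Start: (0, 0)
Longest path visits 9 cells
Path: A → down → down → right → down → right → up → right → down

Solution:

┌───────┐
│A      │
│ ┌───╴ │
│↓│     │
│ └─┬───┤
│↳ ↓│↱ ↓│
│ ╷ ╵ ╷ │
│ │↳ ↑│B│
└─┴───┴─┘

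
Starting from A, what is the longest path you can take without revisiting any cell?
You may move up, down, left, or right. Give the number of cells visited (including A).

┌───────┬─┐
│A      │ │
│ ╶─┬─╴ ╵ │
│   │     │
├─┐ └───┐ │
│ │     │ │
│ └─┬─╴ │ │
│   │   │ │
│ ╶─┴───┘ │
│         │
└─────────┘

Finding longest simple path using DFS:
Start: (0, 0)
Longest path visits 15 cells
Path: A → right → right → right → down → right → down → down → down → left → left → left → left → up → up

Solution:

┌───────┬─┐
│A → → ↓│ │
│ ╶─┬─╴ ╵ │
│   │  ↳ ↓│
├─┐ └───┐ │
│B│     │↓│
│ └─┬─╴ │ │
│↑  │   │↓│
│ ╶─┴───┘ │
│↑ ← ← ← ↲│
└─────────┘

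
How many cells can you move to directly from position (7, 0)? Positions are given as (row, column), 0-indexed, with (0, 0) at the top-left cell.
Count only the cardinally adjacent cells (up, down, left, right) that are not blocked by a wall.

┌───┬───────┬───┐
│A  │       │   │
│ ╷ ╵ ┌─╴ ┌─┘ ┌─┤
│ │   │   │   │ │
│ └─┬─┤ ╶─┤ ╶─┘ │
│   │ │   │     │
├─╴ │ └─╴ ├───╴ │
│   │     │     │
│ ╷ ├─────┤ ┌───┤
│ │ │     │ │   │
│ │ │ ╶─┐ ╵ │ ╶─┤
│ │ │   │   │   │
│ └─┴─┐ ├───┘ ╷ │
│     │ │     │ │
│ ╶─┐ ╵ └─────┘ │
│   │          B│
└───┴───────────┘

Checking passable neighbors of (7, 0):
Neighbors: (6, 0), (7, 1)
Count: 2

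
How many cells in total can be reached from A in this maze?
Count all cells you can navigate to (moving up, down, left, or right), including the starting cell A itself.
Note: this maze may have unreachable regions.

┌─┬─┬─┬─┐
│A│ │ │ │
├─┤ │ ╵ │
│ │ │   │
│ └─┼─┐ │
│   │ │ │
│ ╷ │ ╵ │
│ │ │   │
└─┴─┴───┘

Using BFS/flood-fill to find all reachable cells from A:
Maze size: 4 × 4 = 16 total cells
15 cell(s) are walled off and cannot be reached from A.
Reachable cells: 1

Reachable region (· marks reachable cells):

┌─┬─┬─┬─┐
│A│ │ │ │
├─┤ │ ╵ │
│ │ │   │
│ └─┼─┐ │
│   │ │ │
│ ╷ │ ╵ │
│ │ │   │
└─┴─┴───┘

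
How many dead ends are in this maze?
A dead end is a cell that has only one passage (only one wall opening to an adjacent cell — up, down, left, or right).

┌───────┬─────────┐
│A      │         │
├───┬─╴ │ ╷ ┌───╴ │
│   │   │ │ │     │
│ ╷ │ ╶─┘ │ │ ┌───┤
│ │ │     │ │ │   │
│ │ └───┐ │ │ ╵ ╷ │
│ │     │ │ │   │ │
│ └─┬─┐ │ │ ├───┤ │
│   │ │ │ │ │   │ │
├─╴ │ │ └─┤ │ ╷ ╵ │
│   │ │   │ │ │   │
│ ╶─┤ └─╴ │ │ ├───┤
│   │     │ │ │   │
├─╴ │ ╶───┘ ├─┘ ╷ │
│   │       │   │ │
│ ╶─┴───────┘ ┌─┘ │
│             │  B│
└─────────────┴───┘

Checking each cell for number of passages:

Dead ends found at positions:
  (0, 0)
  (4, 2)
  (4, 4)
  (6, 6)
  (8, 7)
Total dead ends: 5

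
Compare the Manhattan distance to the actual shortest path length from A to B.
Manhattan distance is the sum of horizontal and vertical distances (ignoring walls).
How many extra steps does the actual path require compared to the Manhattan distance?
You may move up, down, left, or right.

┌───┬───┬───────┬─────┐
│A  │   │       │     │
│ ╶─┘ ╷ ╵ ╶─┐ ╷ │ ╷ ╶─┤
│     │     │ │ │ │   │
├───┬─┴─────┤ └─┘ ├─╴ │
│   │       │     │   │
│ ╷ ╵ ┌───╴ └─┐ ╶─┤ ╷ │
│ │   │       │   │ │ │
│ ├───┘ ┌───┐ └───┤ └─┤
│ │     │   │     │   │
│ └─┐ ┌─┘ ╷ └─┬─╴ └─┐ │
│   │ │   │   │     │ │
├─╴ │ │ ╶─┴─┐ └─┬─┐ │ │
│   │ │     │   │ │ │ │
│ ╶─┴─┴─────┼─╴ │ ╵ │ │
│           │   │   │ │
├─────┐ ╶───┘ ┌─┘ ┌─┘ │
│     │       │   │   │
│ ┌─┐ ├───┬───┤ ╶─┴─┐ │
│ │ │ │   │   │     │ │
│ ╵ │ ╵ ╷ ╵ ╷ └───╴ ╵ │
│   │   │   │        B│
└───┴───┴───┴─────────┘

Manhattan distance: |10 - 0| + |10 - 0| = 20
Actual path length: 30
Extra steps: 30 - 20 = 10

Solution:

┌───┬───┬───────┬─────┐
│A  │↱ ↓│↱ → ↓  │↱ ↓  │
│ ╶─┘ ╷ ╵ ╶─┐ ╷ │ ╷ ╶─┤
│↳ → ↑│↳ ↑  │↓│ │↑│↳ ↓│
├───┬─┴─────┤ └─┘ ├─╴ │
│   │       │↳ → ↑│↓ ↲│
│ ╷ ╵ ┌───╴ └─┐ ╶─┤ ╷ │
│ │   │       │   │↓│ │
│ ├───┘ ┌───┐ └───┤ └─┤
│ │     │   │     │↳ ↓│
│ └─┐ ┌─┘ ╷ └─┬─╴ └─┐ │
│   │ │   │   │     │↓│
├─╴ │ │ ╶─┴─┐ └─┬─┐ │ │
│   │ │     │   │ │ │↓│
│ ╶─┴─┴─────┼─╴ │ ╵ │ │
│           │   │   │↓│
├─────┐ ╶───┘ ┌─┘ ┌─┘ │
│     │       │   │  ↓│
│ ┌─┐ ├───┬───┤ ╶─┴─┐ │
│ │ │ │   │   │     │↓│
│ ╵ │ ╵ ╷ ╵ ╷ └───╴ ╵ │
│   │   │   │        B│
└───┴───┴───┴─────────┘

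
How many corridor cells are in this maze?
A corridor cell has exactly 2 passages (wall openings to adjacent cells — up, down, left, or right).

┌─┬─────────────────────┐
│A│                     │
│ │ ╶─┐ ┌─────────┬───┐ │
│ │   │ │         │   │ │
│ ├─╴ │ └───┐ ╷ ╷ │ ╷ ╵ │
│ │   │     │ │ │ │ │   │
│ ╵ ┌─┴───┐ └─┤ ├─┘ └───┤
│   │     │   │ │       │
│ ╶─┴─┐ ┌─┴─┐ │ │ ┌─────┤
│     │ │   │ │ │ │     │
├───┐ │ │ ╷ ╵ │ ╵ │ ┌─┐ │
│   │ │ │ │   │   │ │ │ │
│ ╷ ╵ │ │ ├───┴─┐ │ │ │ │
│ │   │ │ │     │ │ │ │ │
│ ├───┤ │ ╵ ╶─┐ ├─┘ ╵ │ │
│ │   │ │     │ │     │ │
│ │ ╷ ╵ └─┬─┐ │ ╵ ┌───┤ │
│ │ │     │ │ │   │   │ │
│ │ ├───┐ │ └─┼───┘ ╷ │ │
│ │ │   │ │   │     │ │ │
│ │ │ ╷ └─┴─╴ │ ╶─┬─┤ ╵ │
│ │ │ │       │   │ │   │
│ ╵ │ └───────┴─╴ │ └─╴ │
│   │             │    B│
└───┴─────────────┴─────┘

Counting cells with exactly 2 passages:
Total corridor cells: 120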